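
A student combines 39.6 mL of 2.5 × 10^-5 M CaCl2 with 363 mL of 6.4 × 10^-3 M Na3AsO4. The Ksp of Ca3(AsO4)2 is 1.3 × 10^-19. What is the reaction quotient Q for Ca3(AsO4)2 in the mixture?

Total volume = 39.6 + 363 = 402.6 mL.
[Ca^2+] = 2.5 × 10^-5 × (39.6/402.6) = 2.46 × 10^-6 M
[AsO4^3-] = 6.4 × 10^-3 × (363/402.6) = 5.77 × 10^-3 M
Ca3(AsO4)2(s) ⇌ 3 Ca^2+ + 2 AsO4^3-, so Q = [Ca^2+]^3[AsO4^3-]^2
Q = (2.46 × 10^-6)^3(5.77 x 10^-3)^2 = 5.0 × 10^-22
Q < Ksp, so no precipitate of Ca3(AsO4)2 forms.

5.0 × 10^-22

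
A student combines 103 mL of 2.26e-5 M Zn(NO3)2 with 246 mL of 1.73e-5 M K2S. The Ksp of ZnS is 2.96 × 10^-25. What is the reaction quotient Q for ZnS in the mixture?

8.13 x 10^-11

Total volume = 103 + 246 = 349 mL.
[Zn^2+] = 2.26 x 10^-5 × (103/349) = 6.670 x 10^-6 M
[S^2-] = 1.73 × 10^-5 × (246/349) = 1.219 × 10^-5 M
ZnS(s) ⇌ Zn^2+(aq) + S^2-(aq), so Q = [Zn^2+][S^2-]
Q = (6.670 × 10^-6)(1.219 × 10^-5) = 8.13 x 10^-11
Q > Ksp, so ZnS will precipitate.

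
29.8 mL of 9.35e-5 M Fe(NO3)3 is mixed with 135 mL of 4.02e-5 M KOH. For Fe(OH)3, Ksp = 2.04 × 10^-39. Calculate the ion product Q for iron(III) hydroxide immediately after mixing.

Total volume = 29.8 + 135 = 164.8 mL.
[Fe^3+] = 9.35 × 10^-5 × (29.8/164.8) = 1.691 x 10^-5 M
[OH^-] = 4.02 × 10^-5 × (135/164.8) = 3.293 × 10^-5 M
Fe(OH)3(s) ⇌ Fe^3+ + 3 OH^-, so Q = [Fe^3+][OH^-]^3
Q = (1.691 x 10^-5)(3.293 x 10^-5)^3 = 6.04 × 10^-19
Q > Ksp, so Fe(OH)3 will precipitate.

Q = 6.04e-19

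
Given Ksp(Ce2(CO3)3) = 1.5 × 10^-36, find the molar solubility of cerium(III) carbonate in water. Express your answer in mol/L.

2.7e-8 M

Ce2(CO3)3(s) <=> 2 Ce^3+ + 3 CO3^2-
Ksp = [Ce^3+]^2[CO3^2-]^3
With molar solubility s: [Ce^3+] = 2s, [CO3^2-] = 3s.
So Ksp = (2s)^2 × (3s)^3 = 108s^5
s^5 = 1.5 × 10^-36 / 108, so s = 2.7 × 10^-8 M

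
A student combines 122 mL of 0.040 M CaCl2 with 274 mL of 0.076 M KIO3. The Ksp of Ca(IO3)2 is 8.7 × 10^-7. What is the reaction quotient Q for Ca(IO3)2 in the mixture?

Q = 3.4e-5

Total volume = 122 + 274 = 396 mL.
[Ca^2+] = 4.0 × 10^-2 × (122/396) = 1.23 × 10^-2 M
[IO3^-] = 7.6 × 10^-2 × (274/396) = 5.26 × 10^-2 M
Ca(IO3)2(s) ⇌ Ca^2+(aq) + 2 IO3^-(aq), so Q = [Ca^2+][IO3^-]^2
Q = (1.23 x 10^-2)(5.26 × 10^-2)^2 = 3.4 x 10^-5
Q > Ksp, so Ca(IO3)2 will precipitate.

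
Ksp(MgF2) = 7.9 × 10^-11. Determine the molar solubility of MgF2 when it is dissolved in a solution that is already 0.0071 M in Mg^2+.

MgF2(s) ⇌ Mg^2+(aq) + 2 F^-(aq)
Ksp = [Mg^2+][F^-]^2
Let s be the molar solubility in this solution. [Mg^2+] = 0.0071 + s ≈ 0.0071, [F^-] = 2s (since the Mg^2+ already present dominates).
Ksp ≈ 0.0071 × (2s)^2
s = 5.3 x 10^-5 M
Check: s = 5.3 × 10^-5 ≪ 0.0071, so the approximation is valid.

5.3 × 10^-5 M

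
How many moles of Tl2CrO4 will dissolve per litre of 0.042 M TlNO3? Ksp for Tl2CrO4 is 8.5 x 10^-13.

Tl2CrO4(s) ⇌ 2 Tl^+(aq) + CrO4^2-(aq)
Ksp = [Tl^+]^2[CrO4^2-]
Let s be the molar solubility in this solution. [Tl^+] = 0.042 + 2s ≈ 0.042, [CrO4^2-] = s (Ksp is small, so little additional dissolves).
Ksp ≈ (0.042)^2 × s
s = 4.8 × 10^-10 M
Check: 2s = 9.6 × 10^-10 ≪ 0.042, so the approximation is valid.

s ≈ 4.8 × 10^-10 M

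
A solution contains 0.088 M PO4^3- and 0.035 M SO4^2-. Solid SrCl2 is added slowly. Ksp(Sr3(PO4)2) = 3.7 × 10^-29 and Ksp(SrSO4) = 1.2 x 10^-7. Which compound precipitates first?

Each salt begins to precipitate when Q = Ksp, i.e. when [Sr^2+] reaches its threshold.
For Sr3(PO4)2: 3.7 × 10^-29 = (0.088)^2 × [Sr^2+]^3  ⇒  [Sr^2+] = 1.7 x 10^-9 M.
For SrSO4: 1.2 x 10^-7 = 0.035 × [Sr^2+]  ⇒  [Sr^2+] = 3.4 x 10^-6 M.
The salt with the lower threshold [Sr^2+] precipitates first: Sr3(PO4)2.

Sr3(PO4)2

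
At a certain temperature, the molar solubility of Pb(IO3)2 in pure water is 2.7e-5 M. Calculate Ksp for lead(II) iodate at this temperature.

7.9 x 10^-14

Pb(IO3)2(s) ⇌ Pb^2+(aq) + 2 IO3^-(aq)
For each mole of Pb(IO3)2 that dissolves: [Pb^2+] = s, [IO3^-] = 2s.
Ksp = [Pb^2+][IO3^-]^2
Substituting: Ksp = s(2s)^2 = 4s^3
Ksp = 4 × (2.7 x 10^-5)^3 = 7.9 × 10^-14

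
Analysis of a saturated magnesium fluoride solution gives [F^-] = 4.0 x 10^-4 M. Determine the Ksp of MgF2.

MgF2(s) ⇌ Mg^2+ + 2 F^-
Stoichiometry gives [Mg^2+] = (1/2)[F^-] = 2.00 × 10^-4 M.
Ksp = [Mg^2+][F^-]^2
Ksp = 2.00 × 10^-4 × (4.0 × 10^-4)^2 = 3.2 × 10^-11

Ksp = 3.2 × 10^-11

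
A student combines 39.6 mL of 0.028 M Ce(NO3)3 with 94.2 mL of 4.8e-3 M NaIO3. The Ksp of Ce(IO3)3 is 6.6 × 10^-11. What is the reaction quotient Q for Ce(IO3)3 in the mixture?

Total volume = 39.6 + 94.2 = 133.8 mL.
[Ce^3+] = 2.8 x 10^-2 × (39.6/133.8) = 8.29 × 10^-3 M
[IO3^-] = 4.8 x 10^-3 × (94.2/133.8) = 3.38 × 10^-3 M
Ce(IO3)3(s) ⇌ Ce^3+(aq) + 3 IO3^-(aq), so Q = [Ce^3+][IO3^-]^3
Q = (8.29 × 10^-3)(3.38 x 10^-3)^3 = 3.2 × 10^-10
Q > Ksp, so Ce(IO3)3 will precipitate.

3.2e-10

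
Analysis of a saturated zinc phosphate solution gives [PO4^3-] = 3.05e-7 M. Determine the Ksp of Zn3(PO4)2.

Zn3(PO4)2(s) <=> 3 Zn^2+ + 2 PO4^3-
Stoichiometry gives [Zn^2+] = (3/2)[PO4^3-] = 4.575 x 10^-7 M.
Ksp = [Zn^2+]^3[PO4^3-]^2
Ksp = (4.575 x 10^-7)^3 × (3.05 × 10^-7)^2 = 8.91 × 10^-33

Ksp = 8.91 × 10^-33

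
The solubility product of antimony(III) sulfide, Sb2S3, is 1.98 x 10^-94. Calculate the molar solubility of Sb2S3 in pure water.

7.12 × 10^-20 M

Sb2S3(s) ⇌ 2 Sb^3+(aq) + 3 S^2-(aq)
Ksp = [Sb^3+]^2[S^2-]^3
For each mole of Sb2S3 that dissolves: [Sb^3+] = 2s, [S^2-] = 3s.
Ksp = (2s)^2(3s)^3 = 108s^5
Solving, s = (1.98 x 10^-94/108)^(1/5) = 7.12 x 10^-20 M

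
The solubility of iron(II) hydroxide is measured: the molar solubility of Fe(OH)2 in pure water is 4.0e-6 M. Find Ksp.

Fe(OH)2(s) <=> Fe^2+(aq) + 2 OH^-(aq)
If s mol/L of Fe(OH)2 dissolves, [Fe^2+] = s and [OH^-] = 2s.
Ksp = [Fe^2+][OH^-]^2
So Ksp = s × (2s)^2 = 4s^3
Ksp = 4 × (4.0 × 10^-6)^3 = 2.6 x 10^-16

Ksp ≈ 2.6e-16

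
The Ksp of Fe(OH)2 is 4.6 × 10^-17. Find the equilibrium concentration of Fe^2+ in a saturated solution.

[Fe^2+] = 2.3e-6 M

Fe(OH)2(s) ⇌ Fe^2+ + 2 OH^-
Ksp = [Fe^2+][OH^-]^2
For each mole of Fe(OH)2 that dissolves: [Fe^2+] = s, [OH^-] = 2s.
So Ksp = s × (2s)^2 = 4s^3
s = (4.6 × 10^-17 / 4)^(1/3) = 2.26 × 10^-6 M
[Fe^2+] = s = 2.3 x 10^-6 M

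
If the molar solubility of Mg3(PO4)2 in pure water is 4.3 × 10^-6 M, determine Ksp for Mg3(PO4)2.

Mg3(PO4)2(s) ⇌ 3 Mg^2+ + 2 PO4^3-
If s mol/L of Mg3(PO4)2 dissolves, [Mg^2+] = 3s and [PO4^3-] = 2s.
Ksp = [Mg^2+]^3[PO4^3-]^2
Ksp = (3s)^3(2s)^2 = 108s^5
Ksp = 108 × (4.3 × 10^-6)^5 = 1.6 x 10^-25

Ksp ≈ 1.6e-25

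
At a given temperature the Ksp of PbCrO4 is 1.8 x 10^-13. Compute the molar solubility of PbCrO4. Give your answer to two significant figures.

PbCrO4(s) <=> Pb^2+(aq) + CrO4^2-(aq)
Ksp = [Pb^2+][CrO4^2-]
For each mole of PbCrO4 that dissolves: [Pb^2+] = s, [CrO4^2-] = s.
Ksp = s × s = s^2
s = (1.8 x 10^-13)^(1/2) = 4.2 × 10^-7 M

s ≈ 4.2 x 10^-7 M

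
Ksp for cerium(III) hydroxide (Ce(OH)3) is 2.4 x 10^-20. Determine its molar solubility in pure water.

s ≈ 5.5 x 10^-6 M

Ce(OH)3(s) <=> Ce^3+ + 3 OH^-
Ksp = [Ce^3+][OH^-]^3
Let s = molar solubility. Then [Ce^3+] = s and [OH^-] = 3s.
Ksp = s(3s)^3 = 27s^4
s = (2.4 x 10^-20 / 27)^(1/4) = 5.5 × 10^-6 M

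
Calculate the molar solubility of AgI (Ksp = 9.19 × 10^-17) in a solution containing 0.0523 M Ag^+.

AgI(s) <=> Ag^+(aq) + I^-(aq)
Ksp = [Ag^+][I^-]
If s mol/L dissolves here, [Ag^+] = 0.0523 + s ≈ 0.0523, [I^-] = s (Ksp is small, so little additional dissolves).
Ksp ≈ 0.0523 × s
s = 1.76 × 10^-15 M
Check: s = 1.8 × 10^-15 ≪ 0.0523, so the approximation is valid.

s = 1.76 × 10^-15 M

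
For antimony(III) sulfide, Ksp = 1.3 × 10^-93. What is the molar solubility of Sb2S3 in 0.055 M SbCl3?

Sb2S3(s) <=> 2 Sb^3+(aq) + 3 S^2-(aq)
Ksp = [Sb^3+]^2[S^2-]^3
Let s be the molar solubility in this solution. [Sb^3+] = 0.055 + 2s ≈ 0.055, [S^2-] = 3s (common-ion effect: Sb^3+ is already 0.055 M).
Ksp ≈ (0.055)^2 × (3s)^3
s = 2.5 × 10^-31 M
Check: 2s = 5.0 x 10^-31 ≪ 0.055, so the approximation is valid.

s = 2.5 × 10^-31 M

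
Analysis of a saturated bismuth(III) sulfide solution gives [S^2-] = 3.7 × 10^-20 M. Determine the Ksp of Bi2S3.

3.1 x 10^-98

Bi2S3(s) ⇌ 2 Bi^3+ + 3 S^2-
Stoichiometry gives [Bi^3+] = (2/3)[S^2-] = 2.47 × 10^-20 M.
Ksp = [Bi^3+]^2[S^2-]^3
Ksp = (2.47 × 10^-20)^2 × (3.7 × 10^-20)^3 = 3.1 x 10^-98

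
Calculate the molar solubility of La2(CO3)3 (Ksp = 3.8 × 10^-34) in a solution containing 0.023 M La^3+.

s = 3.0e-11 M

La2(CO3)3(s) <=> 2 La^3+(aq) + 3 CO3^2-(aq)
Ksp = [La^3+]^2[CO3^2-]^3
Let s be the molar solubility in this solution. [La^3+] = 0.023 + 2s ≈ 0.023, [CO3^2-] = 3s (since the La^3+ already present dominates).
Ksp ≈ (0.023)^2 × (3s)^3
s = 3.0 × 10^-11 M
Check: 2s = 6.0 × 10^-11 ≪ 0.023, so the approximation is valid.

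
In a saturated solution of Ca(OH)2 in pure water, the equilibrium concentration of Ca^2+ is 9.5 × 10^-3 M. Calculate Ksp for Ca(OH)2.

Ksp ≈ 3.4e-6

Ca(OH)2(s) ⇌ Ca^2+(aq) + 2 OH^-(aq)
Stoichiometry gives [OH^-] = (2/1)[Ca^2+] = 1.90 x 10^-2 M.
Ksp = [Ca^2+][OH^-]^2
Ksp = 9.5 × 10^-3 × (1.90 × 10^-2)^2 = 3.4 × 10^-6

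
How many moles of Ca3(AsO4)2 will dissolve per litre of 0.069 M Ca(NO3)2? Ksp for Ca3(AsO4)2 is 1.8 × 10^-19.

s ≈ 1.2 × 10^-8 M

Ca3(AsO4)2(s) <=> 3 Ca^2+ + 2 AsO4^3-
Ksp = [Ca^2+]^3[AsO4^3-]^2
Let s be the molar solubility in this solution. [Ca^2+] = 0.069 + 3s ≈ 0.069, [AsO4^3-] = 2s (since Ca^2+ from Ca(NO3)2 dominates).
Ksp ≈ (0.069)^3 × (2s)^2
s = 1.2 x 10^-8 M
Check: 3s = 3.5 x 10^-8 ≪ 0.069, so the approximation is valid.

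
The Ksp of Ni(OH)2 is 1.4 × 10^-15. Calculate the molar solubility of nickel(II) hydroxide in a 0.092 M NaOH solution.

s ≈ 1.7e-13 M

Ni(OH)2(s) ⇌ Ni^2+(aq) + 2 OH^-(aq)
Ksp = [Ni^2+][OH^-]^2
Let s = moles of Ni(OH)2 that dissolve per litre. [Ni^2+] = s, [OH^-] = 0.092 + 2s ≈ 0.092 (Ksp is small, so little additional dissolves).
Ksp ≈ s × (0.092)^2
s = 1.7 x 10^-13 M
Check: 2s = 3.3 × 10^-13 ≪ 0.092, so the approximation is valid.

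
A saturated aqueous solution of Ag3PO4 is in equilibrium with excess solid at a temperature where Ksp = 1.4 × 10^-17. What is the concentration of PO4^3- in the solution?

Ag3PO4(s) <=> 3 Ag^+ + PO4^3-
Ksp = [Ag^+]^3[PO4^3-]
With molar solubility s: [Ag^+] = 3s, [PO4^3-] = s.
Ksp = (3s)^3s = 27s^4
s = (1.4 × 10^-17 / 27)^(1/4) = 2.68 × 10^-5 M
[PO4^3-] = s = 2.7 x 10^-5 M

[PO4^3-] = 2.7 × 10^-5 M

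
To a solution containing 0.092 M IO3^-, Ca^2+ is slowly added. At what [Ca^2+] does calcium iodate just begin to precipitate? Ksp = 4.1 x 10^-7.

Ca(IO3)2(s) ⇌ Ca^2+(aq) + 2 IO3^-(aq)
Ksp = [Ca^2+][IO3^-]^2
Precipitation begins when Q = Ksp. With [IO3^-] = 0.092 M:
4.1 x 10^-7 = (0.092)^2 × [Ca^2+]
[Ca^2+] = (4.1 x 10^-7 / 8.46 × 10^-3) = 4.8 x 10^-5 M

[Ca^2+] ≈ 4.8 x 10^-5 M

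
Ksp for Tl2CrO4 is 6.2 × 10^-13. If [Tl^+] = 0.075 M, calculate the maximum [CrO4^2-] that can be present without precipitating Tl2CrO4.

Tl2CrO4(s) ⇌ 2 Tl^+ + CrO4^2-
Ksp = [Tl^+]^2[CrO4^2-]
Precipitation begins when Q = Ksp. With [Tl^+] = 0.075 M:
6.2 × 10^-13 = (0.075)^2 × [CrO4^2-]
[CrO4^2-] = (6.2 × 10^-13 / 5.63 × 10^-3) = 1.1 x 10^-10 M

[CrO4^2-] ≈ 1.1 x 10^-10 M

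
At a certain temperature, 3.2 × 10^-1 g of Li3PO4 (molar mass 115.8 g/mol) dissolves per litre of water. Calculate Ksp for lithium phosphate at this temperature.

Ksp ≈ 1.6 × 10^-9

Molar solubility s = (3.2 x 10^-1 g/L) / (115.8 g/mol) = 2.76 × 10^-3 M.
Li3PO4(s) <=> 3 Li^+(aq) + PO4^3-(aq)
If s mol/L of Li3PO4 dissolves, [Li^+] = 3s and [PO4^3-] = s.
Ksp = [Li^+]^3[PO4^3-]
Substituting: Ksp = (3s)^3s = 27s^4
With s = 2.76 × 10^-3: Ksp = 1.6 × 10^-9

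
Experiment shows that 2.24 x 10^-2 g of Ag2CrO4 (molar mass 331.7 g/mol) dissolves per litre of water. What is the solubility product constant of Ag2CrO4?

Ksp = 1.23 × 10^-12

Molar solubility s = (2.24 × 10^-2 g/L) / (331.7 g/mol) = 6.753 × 10^-5 M.
Ag2CrO4(s) ⇌ 2 Ag^+(aq) + CrO4^2-(aq)
Let s = molar solubility. Then [Ag^+] = 2s and [CrO4^2-] = s.
Ksp = [Ag^+]^2[CrO4^2-]
So Ksp = (2s)^2 × s = 4s^3
With s = 6.753 x 10^-5: Ksp = 1.23 × 10^-12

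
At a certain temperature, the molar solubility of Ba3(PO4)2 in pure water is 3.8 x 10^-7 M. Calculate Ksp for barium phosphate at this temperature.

Ba3(PO4)2(s) ⇌ 3 Ba^2+(aq) + 2 PO4^3-(aq)
Let s = molar solubility. Then [Ba^2+] = 3s and [PO4^3-] = 2s.
Ksp = [Ba^2+]^3[PO4^3-]^2
Substituting: Ksp = (3s)^3(2s)^2 = 108s^5
With s = 3.8 x 10^-7: Ksp = 8.6 × 10^-31

8.6e-31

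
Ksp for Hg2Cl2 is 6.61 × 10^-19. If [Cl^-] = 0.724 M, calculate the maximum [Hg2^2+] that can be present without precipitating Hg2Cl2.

1.26 x 10^-18 M

Hg2Cl2(s) ⇌ Hg2^2+ + 2 Cl^-
Ksp = [Hg2^2+][Cl^-]^2
Precipitation begins when Q = Ksp. With [Cl^-] = 0.724 M:
6.61 × 10^-19 = (0.724)^2 × [Hg2^2+]
[Hg2^2+] = (6.61 × 10^-19 / 5.242 x 10^-1) = 1.26 × 10^-18 M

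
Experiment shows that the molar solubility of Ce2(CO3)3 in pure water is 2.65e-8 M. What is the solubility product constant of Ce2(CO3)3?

Ce2(CO3)3(s) ⇌ 2 Ce^3+(aq) + 3 CO3^2-(aq)
With molar solubility s: [Ce^3+] = 2s, [CO3^2-] = 3s.
Ksp = [Ce^3+]^2[CO3^2-]^3
Ksp = (2s)^2(3s)^3 = 108s^5
With s = 2.65 × 10^-8: Ksp = 1.41 × 10^-36

Ksp = 1.41 x 10^-36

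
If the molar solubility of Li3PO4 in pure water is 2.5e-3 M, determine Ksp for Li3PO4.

Ksp = 1.1e-9

Li3PO4(s) ⇌ 3 Li^+ + PO4^3-
With molar solubility s: [Li^+] = 3s, [PO4^3-] = s.
Ksp = [Li^+]^3[PO4^3-]
So Ksp = (3s)^3 × s = 27s^4
Ksp = 27 × (2.5 × 10^-3)^4 = 1.1 x 10^-9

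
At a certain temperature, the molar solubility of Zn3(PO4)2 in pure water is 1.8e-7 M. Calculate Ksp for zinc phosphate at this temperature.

Ksp ≈ 2.0e-32

Zn3(PO4)2(s) <=> 3 Zn^2+ + 2 PO4^3-
For each mole of Zn3(PO4)2 that dissolves: [Zn^2+] = 3s, [PO4^3-] = 2s.
Ksp = [Zn^2+]^3[PO4^3-]^2
Substituting: Ksp = (3s)^3(2s)^2 = 108s^5
With s = 1.8 × 10^-7: Ksp = 2.0 x 10^-32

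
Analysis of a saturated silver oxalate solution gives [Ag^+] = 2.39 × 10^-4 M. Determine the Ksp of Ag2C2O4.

6.83e-12

Ag2C2O4(s) <=> 2 Ag^+(aq) + C2O4^2-(aq)
Stoichiometry gives [C2O4^2-] = (1/2)[Ag^+] = 1.195 x 10^-4 M.
Ksp = [Ag^+]^2[C2O4^2-]
Ksp = (2.39 × 10^-4)^2 × 1.195 × 10^-4 = 6.83 x 10^-12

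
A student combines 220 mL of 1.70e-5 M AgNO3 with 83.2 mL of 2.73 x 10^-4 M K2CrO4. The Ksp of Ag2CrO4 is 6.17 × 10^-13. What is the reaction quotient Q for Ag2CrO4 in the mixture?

Total volume = 220 + 83.2 = 303.2 mL.
[Ag^+] = 1.70 x 10^-5 × (220/303.2) = 1.234 x 10^-5 M
[CrO4^2-] = 2.73 × 10^-4 × (83.2/303.2) = 7.491 × 10^-5 M
Ag2CrO4(s) ⇌ 2 Ag^+(aq) + CrO4^2-(aq), so Q = [Ag^+]^2[CrO4^2-]
Q = (1.234 × 10^-5)^2(7.491 × 10^-5) = 1.14 × 10^-14
Q < Ksp, so no precipitate of Ag2CrO4 forms.

Q ≈ 1.14 × 10^-14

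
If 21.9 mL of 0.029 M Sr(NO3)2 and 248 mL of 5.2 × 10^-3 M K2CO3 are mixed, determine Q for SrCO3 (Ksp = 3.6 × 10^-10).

Total volume = 21.9 + 248 = 269.9 mL.
[Sr^2+] = 2.9 × 10^-2 × (21.9/269.9) = 2.35 × 10^-3 M
[CO3^2-] = 5.2 × 10^-3 × (248/269.9) = 4.78 x 10^-3 M
SrCO3(s) ⇌ Sr^2+ + CO3^2-, so Q = [Sr^2+][CO3^2-]
Q = (2.35 x 10^-3)(4.78 × 10^-3) = 1.1 × 10^-5
Q > Ksp, so SrCO3 will precipitate.

1.1e-5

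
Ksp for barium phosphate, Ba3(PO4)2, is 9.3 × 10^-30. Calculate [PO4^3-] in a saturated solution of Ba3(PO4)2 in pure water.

Ba3(PO4)2(s) ⇌ 3 Ba^2+ + 2 PO4^3-
Ksp = [Ba^2+]^3[PO4^3-]^2
Let s = molar solubility. Then [Ba^2+] = 3s and [PO4^3-] = 2s.
Ksp = (3s)^3(2s)^2 = 108s^5
s^5 = 9.3 × 10^-30 / 108, so s = 6.12 × 10^-7 M
[PO4^3-] = 2s = 1.2 × 10^-6 M

1.2 x 10^-6 M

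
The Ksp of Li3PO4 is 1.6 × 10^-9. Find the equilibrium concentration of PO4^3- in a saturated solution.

Li3PO4(s) <=> 3 Li^+ + PO4^3-
Ksp = [Li^+]^3[PO4^3-]
With molar solubility s: [Li^+] = 3s, [PO4^3-] = s.
So Ksp = (3s)^3 × s = 27s^4
s^4 = 1.6 × 10^-9 / 27, so s = 2.77 × 10^-3 M
[PO4^3-] = s = 2.8 x 10^-3 M

[PO4^3-] = 2.8 × 10^-3 M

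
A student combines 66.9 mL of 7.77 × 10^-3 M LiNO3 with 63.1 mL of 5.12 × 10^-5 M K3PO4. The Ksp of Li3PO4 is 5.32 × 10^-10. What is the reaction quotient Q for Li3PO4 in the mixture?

1.59 × 10^-12

Total volume = 66.9 + 63.1 = 130 mL.
[Li^+] = 7.77 × 10^-3 × (66.9/130) = 3.999 × 10^-3 M
[PO4^3-] = 5.12 × 10^-5 × (63.1/130) = 2.485 × 10^-5 M
Li3PO4(s) <=> 3 Li^+ + PO4^3-, so Q = [Li^+]^3[PO4^3-]
Q = (3.999 × 10^-3)^3(2.485 × 10^-5) = 1.59 × 10^-12
Q < Ksp, so no precipitate of Li3PO4 forms.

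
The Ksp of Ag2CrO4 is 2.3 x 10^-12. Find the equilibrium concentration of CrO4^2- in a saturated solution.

Ag2CrO4(s) ⇌ 2 Ag^+(aq) + CrO4^2-(aq)
Ksp = [Ag^+]^2[CrO4^2-]
If s mol/L of Ag2CrO4 dissolves, [Ag^+] = 2s and [CrO4^2-] = s.
So Ksp = (2s)^2 × s = 4s^3
s^3 = 2.3 x 10^-12 / 4, so s = 8.32 x 10^-5 M
[CrO4^2-] = s = 8.3 x 10^-5 M

8.3e-5 M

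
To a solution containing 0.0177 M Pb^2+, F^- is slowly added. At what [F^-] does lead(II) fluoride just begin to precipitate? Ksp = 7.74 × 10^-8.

[F^-] ≈ 2.09 × 10^-3 M

PbF2(s) ⇌ Pb^2+(aq) + 2 F^-(aq)
Ksp = [Pb^2+][F^-]^2
Precipitation begins when Q = Ksp. With [Pb^2+] = 0.0177 M:
7.74 × 10^-8 = (0.0177) × [F^-]^2
[F^-] = (7.74 × 10^-8 / 1.77 x 10^-2)^(1/2) = 2.09 x 10^-3 M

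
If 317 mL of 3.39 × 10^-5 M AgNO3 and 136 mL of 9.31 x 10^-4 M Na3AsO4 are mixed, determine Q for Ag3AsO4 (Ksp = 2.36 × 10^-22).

Q = 3.73 x 10^-18

Total volume = 317 + 136 = 453 mL.
[Ag^+] = 3.39 × 10^-5 × (317/453) = 2.372 x 10^-5 M
[AsO4^3-] = 9.31 × 10^-4 × (136/453) = 2.795 x 10^-4 M
Ag3AsO4(s) <=> 3 Ag^+ + AsO4^3-, so Q = [Ag^+]^3[AsO4^3-]
Q = (2.372 × 10^-5)^3(2.795 × 10^-4) = 3.73 x 10^-18
Q > Ksp, so Ag3AsO4 will precipitate.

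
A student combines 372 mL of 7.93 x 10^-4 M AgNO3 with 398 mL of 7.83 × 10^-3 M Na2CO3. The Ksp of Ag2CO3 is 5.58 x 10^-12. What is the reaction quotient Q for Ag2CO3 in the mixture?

Total volume = 372 + 398 = 770 mL.
[Ag^+] = 7.93 × 10^-4 × (372/770) = 3.831 × 10^-4 M
[CO3^2-] = 7.83 x 10^-3 × (398/770) = 4.047 × 10^-3 M
Ag2CO3(s) <=> 2 Ag^+ + CO3^2-, so Q = [Ag^+]^2[CO3^2-]
Q = (3.831 × 10^-4)^2(4.047 x 10^-3) = 5.94 × 10^-10
Q > Ksp, so Ag2CO3 will precipitate.

Q ≈ 5.94 × 10^-10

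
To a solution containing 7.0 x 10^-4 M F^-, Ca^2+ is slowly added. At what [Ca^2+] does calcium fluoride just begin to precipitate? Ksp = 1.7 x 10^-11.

[Ca^2+] ≈ 3.5 x 10^-5 M

CaF2(s) <=> Ca^2+ + 2 F^-
Ksp = [Ca^2+][F^-]^2
Precipitation begins when Q = Ksp. With [F^-] = 7.0 x 10^-4 M:
1.7 x 10^-11 = (7.0 x 10^-4)^2 × [Ca^2+]
[Ca^2+] = (1.7 x 10^-11 / 4.90 × 10^-7) = 3.5 × 10^-5 M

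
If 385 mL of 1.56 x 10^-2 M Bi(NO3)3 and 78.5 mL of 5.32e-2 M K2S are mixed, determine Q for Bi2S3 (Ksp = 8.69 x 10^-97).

Q ≈ 1.23 × 10^-10

Total volume = 385 + 78.5 = 463.5 mL.
[Bi^3+] = 1.56 × 10^-2 × (385/463.5) = 1.296 x 10^-2 M
[S^2-] = 5.32 × 10^-2 × (78.5/463.5) = 9.010 x 10^-3 M
Bi2S3(s) ⇌ 2 Bi^3+(aq) + 3 S^2-(aq), so Q = [Bi^3+]^2[S^2-]^3
Q = (1.296 × 10^-2)^2(9.010 x 10^-3)^3 = 1.23 x 10^-10
Q > Ksp, so Bi2S3 will precipitate.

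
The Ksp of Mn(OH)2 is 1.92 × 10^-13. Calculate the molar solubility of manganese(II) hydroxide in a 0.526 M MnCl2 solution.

Mn(OH)2(s) ⇌ Mn^2+ + 2 OH^-
Ksp = [Mn^2+][OH^-]^2
If s mol/L dissolves here, [Mn^2+] = 0.526 + s ≈ 0.526, [OH^-] = 2s (common-ion effect: Mn^2+ is already 0.526 M).
Ksp ≈ 0.526 × (2s)^2
s = 3.02 × 10^-7 M
Check: s = 3.0 × 10^-7 ≪ 0.526, so the approximation is valid.

3.02 × 10^-7 M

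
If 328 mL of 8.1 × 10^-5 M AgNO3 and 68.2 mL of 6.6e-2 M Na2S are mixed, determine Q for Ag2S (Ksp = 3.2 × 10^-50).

Q ≈ 5.1 × 10^-11

Total volume = 328 + 68.2 = 396.2 mL.
[Ag^+] = 8.1 × 10^-5 × (328/396.2) = 6.71 × 10^-5 M
[S^2-] = 6.6 x 10^-2 × (68.2/396.2) = 1.14 × 10^-2 M
Ag2S(s) ⇌ 2 Ag^+(aq) + S^2-(aq), so Q = [Ag^+]^2[S^2-]
Q = (6.71 x 10^-5)^2(1.14 × 10^-2) = 5.1 x 10^-11
Q > Ksp, so Ag2S will precipitate.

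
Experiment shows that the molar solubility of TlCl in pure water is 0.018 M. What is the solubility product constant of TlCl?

TlCl(s) <=> Tl^+(aq) + Cl^-(aq)
For each mole of TlCl that dissolves: [Tl^+] = s, [Cl^-] = s.
Ksp = [Tl^+][Cl^-]
Ksp = s^2
Ksp = (1.8 × 10^-2)^2 = 3.2 × 10^-4

3.2 × 10^-4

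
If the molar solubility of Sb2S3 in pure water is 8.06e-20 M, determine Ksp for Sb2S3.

Sb2S3(s) ⇌ 2 Sb^3+ + 3 S^2-
If s mol/L of Sb2S3 dissolves, [Sb^3+] = 2s and [S^2-] = 3s.
Ksp = [Sb^3+]^2[S^2-]^3
Ksp = (2s)^2(3s)^3 = 108s^5
With s = 8.06 x 10^-20: Ksp = 3.67 x 10^-94

Ksp = 3.67e-94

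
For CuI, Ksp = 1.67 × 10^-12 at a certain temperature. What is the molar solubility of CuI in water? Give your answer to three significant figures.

CuI(s) <=> Cu^+(aq) + I^-(aq)
Ksp = [Cu^+][I^-]
With molar solubility s: [Cu^+] = s, [I^-] = s.
Ksp = s^2
s = √(1.67 × 10^-12) = 1.29 x 10^-6 M

1.29 x 10^-6 M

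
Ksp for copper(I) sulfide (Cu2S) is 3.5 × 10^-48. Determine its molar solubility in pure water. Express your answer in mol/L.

s ≈ 9.6 x 10^-17 M

Cu2S(s) ⇌ 2 Cu^+(aq) + S^2-(aq)
Ksp = [Cu^+]^2[S^2-]
With molar solubility s: [Cu^+] = 2s, [S^2-] = s.
Ksp = (2s)^2s = 4s^3
s^3 = 3.5 × 10^-48 / 4, so s = 9.6 x 10^-17 M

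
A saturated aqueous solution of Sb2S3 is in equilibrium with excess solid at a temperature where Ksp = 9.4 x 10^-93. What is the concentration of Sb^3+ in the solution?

[Sb^3+] ≈ 3.1 × 10^-19 M

Sb2S3(s) <=> 2 Sb^3+ + 3 S^2-
Ksp = [Sb^3+]^2[S^2-]^3
If s mol/L of Sb2S3 dissolves, [Sb^3+] = 2s and [S^2-] = 3s.
Substituting: Ksp = (2s)^2(3s)^3 = 108s^5
s^5 = 9.4 x 10^-93 / 108, so s = 1.54 x 10^-19 M
[Sb^3+] = 2s = 3.1 × 10^-19 M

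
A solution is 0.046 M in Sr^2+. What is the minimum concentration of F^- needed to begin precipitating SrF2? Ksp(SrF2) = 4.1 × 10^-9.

SrF2(s) ⇌ Sr^2+(aq) + 2 F^-(aq)
Ksp = [Sr^2+][F^-]^2
Precipitation begins when Q = Ksp. With [Sr^2+] = 0.046 M:
4.1 × 10^-9 = (0.046) × [F^-]^2
[F^-] = (4.1 × 10^-9 / 4.6 × 10^-2)^(1/2) = 3.0 × 10^-4 M

[F^-] ≈ 3.0 × 10^-4 M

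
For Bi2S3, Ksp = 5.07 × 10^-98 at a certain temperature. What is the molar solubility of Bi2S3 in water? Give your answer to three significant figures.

1.36 x 10^-20 M

Bi2S3(s) <=> 2 Bi^3+(aq) + 3 S^2-(aq)
Ksp = [Bi^3+]^2[S^2-]^3
If s mol/L of Bi2S3 dissolves, [Bi^3+] = 2s and [S^2-] = 3s.
Substituting: Ksp = (2s)^2(3s)^3 = 108s^5
s = (5.07 × 10^-98 / 108)^(1/5) = 1.36 × 10^-20 M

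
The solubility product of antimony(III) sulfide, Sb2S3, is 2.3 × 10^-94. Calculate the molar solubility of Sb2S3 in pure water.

Sb2S3(s) ⇌ 2 Sb^3+(aq) + 3 S^2-(aq)
Ksp = [Sb^3+]^2[S^2-]^3
For each mole of Sb2S3 that dissolves: [Sb^3+] = 2s, [S^2-] = 3s.
Ksp = (2s)^2(3s)^3 = 108s^5
Solving, s = (2.3 × 10^-94/108)^(1/5) = 7.3 × 10^-20 M

s = 7.3e-20 M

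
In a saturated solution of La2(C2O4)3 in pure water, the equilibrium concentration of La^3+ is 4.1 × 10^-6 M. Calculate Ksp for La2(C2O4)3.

3.9 x 10^-27

La2(C2O4)3(s) ⇌ 2 La^3+(aq) + 3 C2O4^2-(aq)
Stoichiometry gives [C2O4^2-] = (3/2)[La^3+] = 6.15 x 10^-6 M.
Ksp = [La^3+]^2[C2O4^2-]^3
Ksp = (4.1 × 10^-6)^2 × (6.15 × 10^-6)^3 = 3.9 × 10^-27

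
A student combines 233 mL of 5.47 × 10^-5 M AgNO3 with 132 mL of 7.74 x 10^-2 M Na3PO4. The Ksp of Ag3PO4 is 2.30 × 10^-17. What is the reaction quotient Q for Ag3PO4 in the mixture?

Total volume = 233 + 132 = 365 mL.
[Ag^+] = 5.47 × 10^-5 × (233/365) = 3.492 x 10^-5 M
[PO4^3-] = 7.74 × 10^-2 × (132/365) = 2.799 × 10^-2 M
Ag3PO4(s) <=> 3 Ag^+ + PO4^3-, so Q = [Ag^+]^3[PO4^3-]
Q = (3.492 × 10^-5)^3(2.799 × 10^-2) = 1.19 × 10^-15
Q > Ksp, so Ag3PO4 will precipitate.

Q = 1.19 x 10^-15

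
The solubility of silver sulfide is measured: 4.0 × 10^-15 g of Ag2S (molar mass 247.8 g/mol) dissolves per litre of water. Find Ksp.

Molar solubility s = (4.0 × 10^-15 g/L) / (247.8 g/mol) = 1.61 × 10^-17 M.
Ag2S(s) <=> 2 Ag^+(aq) + S^2-(aq)
Let s = molar solubility. Then [Ag^+] = 2s and [S^2-] = s.
Ksp = [Ag^+]^2[S^2-]
Ksp = (2s)^2s = 4s^3
Ksp = 4 × (1.61 x 10^-17)^3 = 1.7 × 10^-50

Ksp ≈ 1.7 × 10^-50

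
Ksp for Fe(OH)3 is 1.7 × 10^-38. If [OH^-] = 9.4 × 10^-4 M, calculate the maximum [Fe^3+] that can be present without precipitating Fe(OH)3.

Fe(OH)3(s) <=> Fe^3+(aq) + 3 OH^-(aq)
Ksp = [Fe^3+][OH^-]^3
Precipitation begins when Q = Ksp. With [OH^-] = 9.4 × 10^-4 M:
1.7 × 10^-38 = (9.4 × 10^-4)^3 × [Fe^3+]
[Fe^3+] = (1.7 × 10^-38 / 8.31 × 10^-10) = 2.0 × 10^-29 M

[Fe^3+] ≈ 2.0 x 10^-29 M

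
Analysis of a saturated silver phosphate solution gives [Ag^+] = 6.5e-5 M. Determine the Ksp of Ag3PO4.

6.0 × 10^-18

Ag3PO4(s) ⇌ 3 Ag^+(aq) + PO4^3-(aq)
Stoichiometry gives [PO4^3-] = (1/3)[Ag^+] = 2.17 × 10^-5 M.
Ksp = [Ag^+]^3[PO4^3-]
Ksp = (6.5 × 10^-5)^3 × 2.17 x 10^-5 = 6.0 x 10^-18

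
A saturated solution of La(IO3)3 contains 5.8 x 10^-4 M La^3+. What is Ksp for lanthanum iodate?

Ksp ≈ 3.1e-12

La(IO3)3(s) <=> La^3+(aq) + 3 IO3^-(aq)
Stoichiometry gives [IO3^-] = (3/1)[La^3+] = 1.74 × 10^-3 M.
Ksp = [La^3+][IO3^-]^3
Ksp = 5.8 x 10^-4 × (1.74 × 10^-3)^3 = 3.1 × 10^-12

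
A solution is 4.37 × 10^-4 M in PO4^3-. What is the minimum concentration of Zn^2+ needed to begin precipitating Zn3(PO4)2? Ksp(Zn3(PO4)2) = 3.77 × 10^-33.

Zn3(PO4)2(s) ⇌ 3 Zn^2+ + 2 PO4^3-
Ksp = [Zn^2+]^3[PO4^3-]^2
Precipitation begins when Q = Ksp. With [PO4^3-] = 4.37 × 10^-4 M:
3.77 × 10^-33 = (4.37 × 10^-4)^2 × [Zn^2+]^3
[Zn^2+] = (3.77 × 10^-33 / 1.910 × 10^-7)^(1/3) = 2.70 x 10^-9 M

[Zn^2+] ≈ 2.70 x 10^-9 M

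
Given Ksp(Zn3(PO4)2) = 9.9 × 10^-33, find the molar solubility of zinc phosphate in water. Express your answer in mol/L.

Zn3(PO4)2(s) <=> 3 Zn^2+(aq) + 2 PO4^3-(aq)
Ksp = [Zn^2+]^3[PO4^3-]^2
With molar solubility s: [Zn^2+] = 3s, [PO4^3-] = 2s.
Ksp = (3s)^3(2s)^2 = 108s^5
Solving, s = (9.9 × 10^-33/108)^(1/5) = 1.6 × 10^-7 M

s = 1.6 × 10^-7 M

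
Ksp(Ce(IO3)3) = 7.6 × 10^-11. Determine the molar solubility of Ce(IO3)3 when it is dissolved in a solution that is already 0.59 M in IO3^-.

Ce(IO3)3(s) <=> Ce^3+ + 3 IO3^-
Ksp = [Ce^3+][IO3^-]^3
If s mol/L dissolves here, [Ce^3+] = s, [IO3^-] = 0.59 + 3s ≈ 0.59 (common-ion effect: IO3^- is already 0.59 M).
Ksp ≈ s × (0.59)^3
s = 3.7 x 10^-10 M
Check: 3s = 1.1 × 10^-9 ≪ 0.59, so the approximation is valid.

s ≈ 3.7 × 10^-10 M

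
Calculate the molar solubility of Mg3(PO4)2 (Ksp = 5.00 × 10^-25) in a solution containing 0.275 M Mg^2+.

Mg3(PO4)2(s) <=> 3 Mg^2+(aq) + 2 PO4^3-(aq)
Ksp = [Mg^2+]^3[PO4^3-]^2
If s mol/L dissolves here, [Mg^2+] = 0.275 + 3s ≈ 0.275, [PO4^3-] = 2s (common-ion effect: Mg^2+ is already 0.275 M).
Ksp ≈ (0.275)^3 × (2s)^2
s = 2.45 × 10^-12 M
Check: 3s = 7.4 × 10^-12 ≪ 0.275, so the approximation is valid.

2.45 × 10^-12 M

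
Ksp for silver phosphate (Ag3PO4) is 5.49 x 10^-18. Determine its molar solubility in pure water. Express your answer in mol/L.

s = 2.12e-5 M

Ag3PO4(s) ⇌ 3 Ag^+ + PO4^3-
Ksp = [Ag^+]^3[PO4^3-]
Let s = molar solubility. Then [Ag^+] = 3s and [PO4^3-] = s.
Ksp = (3s)^3s = 27s^4
s^4 = 5.49 x 10^-18 / 27, so s = 2.12 × 10^-5 M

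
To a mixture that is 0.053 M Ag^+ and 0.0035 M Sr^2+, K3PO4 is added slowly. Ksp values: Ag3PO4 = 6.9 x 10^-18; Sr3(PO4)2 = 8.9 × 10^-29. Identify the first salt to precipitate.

Ag3PO4

Each salt begins to precipitate when Q = Ksp, i.e. when [PO4^3-] reaches its threshold.
For Ag3PO4: 6.9 x 10^-18 = (0.053)^3 × [PO4^3-]  ⇒  [PO4^3-] = 4.6 x 10^-14 M.
For Sr3(PO4)2: 8.9 × 10^-29 = (0.0035)^3 × [PO4^3-]^2  ⇒  [PO4^3-] = 4.6 x 10^-11 M.
The salt with the lower threshold [PO4^3-] precipitates first: Ag3PO4.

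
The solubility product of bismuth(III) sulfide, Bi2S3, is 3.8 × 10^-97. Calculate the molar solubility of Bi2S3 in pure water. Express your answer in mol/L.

Bi2S3(s) ⇌ 2 Bi^3+ + 3 S^2-
Ksp = [Bi^3+]^2[S^2-]^3
If s mol/L of Bi2S3 dissolves, [Bi^3+] = 2s and [S^2-] = 3s.
Substituting: Ksp = (2s)^2(3s)^3 = 108s^5
s^5 = 3.8 × 10^-97 / 108, so s = 2.0 × 10^-20 M

s = 2.0 × 10^-20 M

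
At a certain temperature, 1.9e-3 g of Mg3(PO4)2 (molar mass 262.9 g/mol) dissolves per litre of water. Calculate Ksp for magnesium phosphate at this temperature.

Ksp ≈ 2.1 x 10^-24

Molar solubility s = (1.9 x 10^-3 g/L) / (262.9 g/mol) = 7.23 × 10^-6 M.
Mg3(PO4)2(s) ⇌ 3 Mg^2+ + 2 PO4^3-
With molar solubility s: [Mg^2+] = 3s, [PO4^3-] = 2s.
Ksp = [Mg^2+]^3[PO4^3-]^2
So Ksp = (3s)^3 × (2s)^2 = 108s^5
With s = 7.23 x 10^-6: Ksp = 2.1 × 10^-24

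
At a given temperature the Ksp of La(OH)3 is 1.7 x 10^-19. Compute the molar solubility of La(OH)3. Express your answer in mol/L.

s ≈ 8.9 × 10^-6 M

La(OH)3(s) <=> La^3+ + 3 OH^-
Ksp = [La^3+][OH^-]^3
For each mole of La(OH)3 that dissolves: [La^3+] = s, [OH^-] = 3s.
So Ksp = s × (3s)^3 = 27s^4
s^4 = 1.7 x 10^-19 / 27, so s = 8.9 × 10^-6 M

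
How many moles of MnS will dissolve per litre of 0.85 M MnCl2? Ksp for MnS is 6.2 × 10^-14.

s = 7.3 x 10^-14 M

MnS(s) ⇌ Mn^2+ + S^2-
Ksp = [Mn^2+][S^2-]
If s mol/L dissolves here, [Mn^2+] = 0.85 + s ≈ 0.85, [S^2-] = s (Ksp is small, so little additional dissolves).
Ksp ≈ 0.85 × s
s = 7.3 x 10^-14 M
Check: s = 7.3 × 10^-14 ≪ 0.85, so the approximation is valid.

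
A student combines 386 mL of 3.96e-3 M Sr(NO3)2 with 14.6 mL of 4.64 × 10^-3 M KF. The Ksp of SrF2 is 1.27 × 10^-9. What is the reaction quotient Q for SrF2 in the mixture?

Total volume = 386 + 14.6 = 400.6 mL.
[Sr^2+] = 3.96 × 10^-3 × (386/400.6) = 3.816 × 10^-3 M
[F^-] = 4.64 × 10^-3 × (14.6/400.6) = 1.691 × 10^-4 M
SrF2(s) <=> Sr^2+ + 2 F^-, so Q = [Sr^2+][F^-]^2
Q = (3.816 × 10^-3)(1.691 × 10^-4)^2 = 1.09 × 10^-10
Q < Ksp, so no precipitate of SrF2 forms.

Q ≈ 1.09 x 10^-10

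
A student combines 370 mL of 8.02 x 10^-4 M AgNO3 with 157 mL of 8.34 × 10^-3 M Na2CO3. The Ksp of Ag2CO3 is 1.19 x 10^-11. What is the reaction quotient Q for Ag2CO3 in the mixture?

Total volume = 370 + 157 = 527 mL.
[Ag^+] = 8.02 × 10^-4 × (370/527) = 5.631 × 10^-4 M
[CO3^2-] = 8.34 × 10^-3 × (157/527) = 2.485 x 10^-3 M
Ag2CO3(s) <=> 2 Ag^+ + CO3^2-, so Q = [Ag^+]^2[CO3^2-]
Q = (5.631 x 10^-4)^2(2.485 × 10^-3) = 7.88 x 10^-10
Q > Ksp, so Ag2CO3 will precipitate.

Q = 7.88e-10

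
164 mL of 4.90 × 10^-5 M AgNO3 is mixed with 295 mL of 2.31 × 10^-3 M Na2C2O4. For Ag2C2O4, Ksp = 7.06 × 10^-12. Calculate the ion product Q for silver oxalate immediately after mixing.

Q ≈ 4.55 x 10^-13

Total volume = 164 + 295 = 459 mL.
[Ag^+] = 4.90 × 10^-5 × (164/459) = 1.751 × 10^-5 M
[C2O4^2-] = 2.31 x 10^-3 × (295/459) = 1.485 × 10^-3 M
Ag2C2O4(s) ⇌ 2 Ag^+(aq) + C2O4^2-(aq), so Q = [Ag^+]^2[C2O4^2-]
Q = (1.751 × 10^-5)^2(1.485 × 10^-3) = 4.55 × 10^-13
Q < Ksp, so no precipitate of Ag2C2O4 forms.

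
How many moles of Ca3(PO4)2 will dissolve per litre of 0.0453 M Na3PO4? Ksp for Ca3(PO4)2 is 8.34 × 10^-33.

s ≈ 5.32 × 10^-11 M

Ca3(PO4)2(s) ⇌ 3 Ca^2+(aq) + 2 PO4^3-(aq)
Ksp = [Ca^2+]^3[PO4^3-]^2
Let s = moles of Ca3(PO4)2 that dissolve per litre. [Ca^2+] = 3s, [PO4^3-] = 0.0453 + 2s ≈ 0.0453 (Ksp is small, so little additional dissolves).
Ksp ≈ (3s)^3 × (0.0453)^2
s = 5.32 × 10^-11 M
Check: 2s = 1.1 × 10^-10 ≪ 0.0453, so the approximation is valid.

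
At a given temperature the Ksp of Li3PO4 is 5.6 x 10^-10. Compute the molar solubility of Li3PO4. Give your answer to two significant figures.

Li3PO4(s) ⇌ 3 Li^+ + PO4^3-
Ksp = [Li^+]^3[PO4^3-]
For each mole of Li3PO4 that dissolves: [Li^+] = 3s, [PO4^3-] = s.
So Ksp = (3s)^3 × s = 27s^4
s^4 = 5.6 x 10^-10 / 27, so s = 2.1 × 10^-3 M

s = 2.1 x 10^-3 M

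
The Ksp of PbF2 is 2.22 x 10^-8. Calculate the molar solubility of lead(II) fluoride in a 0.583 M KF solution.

6.53 x 10^-8 M

PbF2(s) <=> Pb^2+(aq) + 2 F^-(aq)
Ksp = [Pb^2+][F^-]^2
If s mol/L dissolves here, [Pb^2+] = s, [F^-] = 0.583 + 2s ≈ 0.583 (common-ion effect: F^- is already 0.583 M).
Ksp ≈ s × (0.583)^2
s = 6.53 x 10^-8 M
Check: 2s = 1.3 × 10^-7 ≪ 0.583, so the approximation is valid.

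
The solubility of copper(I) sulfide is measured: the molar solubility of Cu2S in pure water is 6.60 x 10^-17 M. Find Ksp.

1.15 × 10^-48

Cu2S(s) <=> 2 Cu^+(aq) + S^2-(aq)
For each mole of Cu2S that dissolves: [Cu^+] = 2s, [S^2-] = s.
Ksp = [Cu^+]^2[S^2-]
So Ksp = (2s)^2 × s = 4s^3
With s = 6.60 × 10^-17: Ksp = 1.15 × 10^-48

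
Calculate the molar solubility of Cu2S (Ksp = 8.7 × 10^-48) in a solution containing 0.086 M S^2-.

5.0 × 10^-24 M

Cu2S(s) ⇌ 2 Cu^+(aq) + S^2-(aq)
Ksp = [Cu^+]^2[S^2-]
Let s be the molar solubility in this solution. [Cu^+] = 2s, [S^2-] = 0.086 + s ≈ 0.086 (common-ion effect: S^2- is already 0.086 M).
Ksp ≈ (2s)^2 × 0.086
s = 5.0 x 10^-24 M
Check: s = 5.0 x 10^-24 ≪ 0.086, so the approximation is valid.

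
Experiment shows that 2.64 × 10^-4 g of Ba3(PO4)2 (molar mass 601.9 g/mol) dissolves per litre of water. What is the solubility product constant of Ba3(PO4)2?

Molar solubility s = (2.64 × 10^-4 g/L) / (601.9 g/mol) = 4.386 x 10^-7 M.
Ba3(PO4)2(s) <=> 3 Ba^2+ + 2 PO4^3-
Let s = molar solubility. Then [Ba^2+] = 3s and [PO4^3-] = 2s.
Ksp = [Ba^2+]^3[PO4^3-]^2
So Ksp = (3s)^3 × (2s)^2 = 108s^5
Ksp = 108 × (4.386 × 10^-7)^5 = 1.75 × 10^-30

Ksp ≈ 1.75 × 10^-30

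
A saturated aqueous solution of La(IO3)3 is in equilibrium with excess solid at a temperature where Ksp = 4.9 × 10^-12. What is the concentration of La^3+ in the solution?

La(IO3)3(s) <=> La^3+(aq) + 3 IO3^-(aq)
Ksp = [La^3+][IO3^-]^3
For each mole of La(IO3)3 that dissolves: [La^3+] = s, [IO3^-] = 3s.
So Ksp = s × (3s)^3 = 27s^4
s^4 = 4.9 × 10^-12 / 27, so s = 6.53 × 10^-4 M
[La^3+] = s = 6.5 x 10^-4 M

[La^3+] = 6.5 × 10^-4 M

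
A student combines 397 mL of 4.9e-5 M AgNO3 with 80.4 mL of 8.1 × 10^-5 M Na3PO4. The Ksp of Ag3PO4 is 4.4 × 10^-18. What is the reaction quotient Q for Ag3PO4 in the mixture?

Total volume = 397 + 80.4 = 477.4 mL.
[Ag^+] = 4.9 × 10^-5 × (397/477.4) = 4.07 × 10^-5 M
[PO4^3-] = 8.1 × 10^-5 × (80.4/477.4) = 1.36 × 10^-5 M
Ag3PO4(s) ⇌ 3 Ag^+(aq) + PO4^3-(aq), so Q = [Ag^+]^3[PO4^3-]
Q = (4.07 x 10^-5)^3(1.36 × 10^-5) = 9.2 x 10^-19
Q < Ksp, so no precipitate of Ag3PO4 forms.

Q = 9.2 × 10^-19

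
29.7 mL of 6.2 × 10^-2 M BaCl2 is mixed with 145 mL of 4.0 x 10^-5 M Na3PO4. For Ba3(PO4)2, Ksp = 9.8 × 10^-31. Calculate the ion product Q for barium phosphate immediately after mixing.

Q = 1.3 × 10^-15

Total volume = 29.7 + 145 = 174.7 mL.
[Ba^2+] = 6.2 x 10^-2 × (29.7/174.7) = 1.05 x 10^-2 M
[PO4^3-] = 4.0 × 10^-5 × (145/174.7) = 3.32 x 10^-5 M
Ba3(PO4)2(s) ⇌ 3 Ba^2+(aq) + 2 PO4^3-(aq), so Q = [Ba^2+]^3[PO4^3-]^2
Q = (1.05 × 10^-2)^3(3.32 × 10^-5)^2 = 1.3 × 10^-15
Q > Ksp, so Ba3(PO4)2 will precipitate.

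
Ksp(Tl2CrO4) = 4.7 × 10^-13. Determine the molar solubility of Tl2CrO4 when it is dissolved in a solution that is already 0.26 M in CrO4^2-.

s ≈ 6.7 × 10^-7 M

Tl2CrO4(s) ⇌ 2 Tl^+(aq) + CrO4^2-(aq)
Ksp = [Tl^+]^2[CrO4^2-]
Let s = moles of Tl2CrO4 that dissolve per litre. [Tl^+] = 2s, [CrO4^2-] = 0.26 + s ≈ 0.26 (common-ion effect: CrO4^2- is already 0.26 M).
Ksp ≈ (2s)^2 × 0.26
s = 6.7 x 10^-7 M
Check: s = 6.7 × 10^-7 ≪ 0.26, so the approximation is valid.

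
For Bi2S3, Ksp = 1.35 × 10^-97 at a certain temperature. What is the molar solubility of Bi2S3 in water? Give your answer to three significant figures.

Bi2S3(s) ⇌ 2 Bi^3+(aq) + 3 S^2-(aq)
Ksp = [Bi^3+]^2[S^2-]^3
With molar solubility s: [Bi^3+] = 2s, [S^2-] = 3s.
Substituting: Ksp = (2s)^2(3s)^3 = 108s^5
Solving, s = (1.35 × 10^-97/108)^(1/5) = 1.66 x 10^-20 M

s = 1.66 × 10^-20 M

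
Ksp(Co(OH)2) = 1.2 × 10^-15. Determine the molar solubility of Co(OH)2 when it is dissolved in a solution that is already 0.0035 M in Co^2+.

Co(OH)2(s) ⇌ Co^2+(aq) + 2 OH^-(aq)
Ksp = [Co^2+][OH^-]^2
Let s be the molar solubility in this solution. [Co^2+] = 0.0035 + s ≈ 0.0035, [OH^-] = 2s (Ksp is small, so little additional dissolves).
Ksp ≈ 0.0035 × (2s)^2
s = 2.9 × 10^-7 M
Check: s = 2.9 × 10^-7 ≪ 0.0035, so the approximation is valid.

2.9 × 10^-7 M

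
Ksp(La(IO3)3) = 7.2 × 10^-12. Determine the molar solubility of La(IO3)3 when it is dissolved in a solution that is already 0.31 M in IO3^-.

La(IO3)3(s) ⇌ La^3+(aq) + 3 IO3^-(aq)
Ksp = [La^3+][IO3^-]^3
Let s be the molar solubility in this solution. [La^3+] = s, [IO3^-] = 0.31 + 3s ≈ 0.31 (common-ion effect: IO3^- is already 0.31 M).
Ksp ≈ s × (0.31)^3
s = 2.4 × 10^-10 M
Check: 3s = 7.3 × 10^-10 ≪ 0.31, so the approximation is valid.

s ≈ 2.4 × 10^-10 M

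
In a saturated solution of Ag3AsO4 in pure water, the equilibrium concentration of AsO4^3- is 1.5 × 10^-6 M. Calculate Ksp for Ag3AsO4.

Ag3AsO4(s) ⇌ 3 Ag^+ + AsO4^3-
Stoichiometry gives [Ag^+] = (3/1)[AsO4^3-] = 4.50 x 10^-6 M.
Ksp = [Ag^+]^3[AsO4^3-]
Ksp = (4.50 × 10^-6)^3 × 1.5 x 10^-6 = 1.4 × 10^-22

Ksp = 1.4 x 10^-22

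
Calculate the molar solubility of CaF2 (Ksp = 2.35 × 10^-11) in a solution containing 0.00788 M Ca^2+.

CaF2(s) ⇌ Ca^2+(aq) + 2 F^-(aq)
Ksp = [Ca^2+][F^-]^2
If s mol/L dissolves here, [Ca^2+] = 0.00788 + s ≈ 0.00788, [F^-] = 2s (common-ion effect: Ca^2+ is already 0.00788 M).
Ksp ≈ 0.00788 × (2s)^2
s = 2.73 × 10^-5 M
Check: s = 2.7 x 10^-5 ≪ 0.00788, so the approximation is valid.

2.73e-5 M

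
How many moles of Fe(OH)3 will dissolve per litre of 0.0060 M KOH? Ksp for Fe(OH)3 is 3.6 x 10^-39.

1.7 x 10^-32 M

Fe(OH)3(s) ⇌ Fe^3+(aq) + 3 OH^-(aq)
Ksp = [Fe^3+][OH^-]^3
Let s be the molar solubility in this solution. [Fe^3+] = s, [OH^-] = 0.0060 + 3s ≈ 0.0060 (since OH^- from KOH dominates).
Ksp ≈ s × (0.0060)^3
s = 1.7 × 10^-32 M
Check: 3s = 5.0 x 10^-32 ≪ 0.0060, so the approximation is valid.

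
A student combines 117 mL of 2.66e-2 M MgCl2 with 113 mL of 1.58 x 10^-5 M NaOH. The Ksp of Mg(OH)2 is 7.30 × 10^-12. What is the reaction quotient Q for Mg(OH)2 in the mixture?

Total volume = 117 + 113 = 230 mL.
[Mg^2+] = 2.66 × 10^-2 × (117/230) = 1.353 × 10^-2 M
[OH^-] = 1.58 × 10^-5 × (113/230) = 7.763 × 10^-6 M
Mg(OH)2(s) ⇌ Mg^2+ + 2 OH^-, so Q = [Mg^2+][OH^-]^2
Q = (1.353 × 10^-2)(7.763 x 10^-6)^2 = 8.15 x 10^-13
Q < Ksp, so no precipitate of Mg(OH)2 forms.

Q = 8.15 x 10^-13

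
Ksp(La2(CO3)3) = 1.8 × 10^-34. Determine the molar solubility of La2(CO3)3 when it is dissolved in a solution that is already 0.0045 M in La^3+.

La2(CO3)3(s) <=> 2 La^3+(aq) + 3 CO3^2-(aq)
Ksp = [La^3+]^2[CO3^2-]^3
Let s be the molar solubility in this solution. [La^3+] = 0.0045 + 2s ≈ 0.0045, [CO3^2-] = 3s (Ksp is small, so little additional dissolves).
Ksp ≈ (0.0045)^2 × (3s)^3
s = 6.9 × 10^-11 M
Check: 2s = 1.4 × 10^-10 ≪ 0.0045, so the approximation is valid.

s = 6.9 x 10^-11 M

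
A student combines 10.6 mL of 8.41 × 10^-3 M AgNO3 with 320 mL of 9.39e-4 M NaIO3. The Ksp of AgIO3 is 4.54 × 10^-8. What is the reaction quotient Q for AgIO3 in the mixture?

2.45e-7

Total volume = 10.6 + 320 = 330.6 mL.
[Ag^+] = 8.41 × 10^-3 × (10.6/330.6) = 2.696 × 10^-4 M
[IO3^-] = 9.39 × 10^-4 × (320/330.6) = 9.089 × 10^-4 M
AgIO3(s) ⇌ Ag^+ + IO3^-, so Q = [Ag^+][IO3^-]
Q = (2.696 × 10^-4)(9.089 × 10^-4) = 2.45 x 10^-7
Q > Ksp, so AgIO3 will precipitate.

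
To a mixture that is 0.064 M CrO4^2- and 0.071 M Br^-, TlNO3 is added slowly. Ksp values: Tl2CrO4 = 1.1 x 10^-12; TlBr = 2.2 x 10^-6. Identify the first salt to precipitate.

Tl2CrO4

Each salt begins to precipitate when Q = Ksp, i.e. when [Tl^+] reaches its threshold.
For Tl2CrO4: 1.1 x 10^-12 = 0.064 × [Tl^+]^2  ⇒  [Tl^+] = 4.1 × 10^-6 M.
For TlBr: 2.2 x 10^-6 = 0.071 × [Tl^+]  ⇒  [Tl^+] = 3.1 × 10^-5 M.
The salt with the lower threshold [Tl^+] precipitates first: Tl2CrO4.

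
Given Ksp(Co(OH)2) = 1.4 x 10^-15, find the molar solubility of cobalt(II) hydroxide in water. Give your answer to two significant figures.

Co(OH)2(s) <=> Co^2+(aq) + 2 OH^-(aq)
Ksp = [Co^2+][OH^-]^2
With molar solubility s: [Co^2+] = s, [OH^-] = 2s.
Ksp = s(2s)^2 = 4s^3
Solving, s = (1.4 x 10^-15/4)^(1/3) = 7.0 × 10^-6 M

s = 7.0 × 10^-6 M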